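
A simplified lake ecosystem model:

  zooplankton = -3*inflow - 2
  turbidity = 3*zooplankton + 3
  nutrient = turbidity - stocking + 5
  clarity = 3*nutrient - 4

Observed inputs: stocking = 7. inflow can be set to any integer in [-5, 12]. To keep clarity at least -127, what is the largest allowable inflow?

Substituting into the turbidity equation gives turbidity = -9*inflow - 3.
So nutrient = -9*inflow - 5.
Substituting into the clarity equation gives clarity = -27*inflow - 19.
Require -27*inflow - 19 ≥ -127, so inflow ≤ 4.
The largest integer in [-5, 12] satisfying this is 4.

inflow = 4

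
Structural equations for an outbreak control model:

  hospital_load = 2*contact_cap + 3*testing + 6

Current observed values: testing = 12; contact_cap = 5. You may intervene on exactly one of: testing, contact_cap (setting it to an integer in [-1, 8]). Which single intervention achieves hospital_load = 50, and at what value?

Intervening on testing: hospital_load = 3*testing + 16. Reaching 50 requires testing = 34/3, not an integer.
Intervening on contact_cap: with other inputs at their observed values, hospital_load = 2*contact_cap + 42. Solving for 50 gives contact_cap = 4, within [-1, 8].

set contact_cap = 4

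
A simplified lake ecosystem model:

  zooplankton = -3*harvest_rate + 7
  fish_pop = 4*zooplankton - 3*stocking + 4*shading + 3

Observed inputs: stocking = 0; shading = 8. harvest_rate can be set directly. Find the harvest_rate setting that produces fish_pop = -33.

harvest_rate = 8

Substituting into the fish_pop equation gives fish_pop = -12*harvest_rate + 63.
Solve -12*harvest_rate + 63 = -33: harvest_rate = (-33 - 63) / -12 = 8.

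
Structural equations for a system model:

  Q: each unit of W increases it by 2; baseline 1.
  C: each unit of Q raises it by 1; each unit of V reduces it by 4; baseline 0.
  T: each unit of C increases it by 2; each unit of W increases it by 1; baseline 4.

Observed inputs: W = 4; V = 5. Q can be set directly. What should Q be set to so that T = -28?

Intervening on Q fixes its value directly, overriding its dependence on W.
Substituting into the C equation gives C = Q - 20.
Substituting into the T equation gives T = 2*Q - 32.
Solve 2*Q - 32 = -28: Q = (-28 + 32) / 2 = 2.

Q = 2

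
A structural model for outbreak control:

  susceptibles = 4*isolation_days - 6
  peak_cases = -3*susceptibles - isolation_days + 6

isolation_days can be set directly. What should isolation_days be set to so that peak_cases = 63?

isolation_days = -3

Substituting into the peak_cases equation gives peak_cases = -13*isolation_days + 24.
Solve -13*isolation_days + 24 = 63: isolation_days = (63 - 24) / -13 = -3.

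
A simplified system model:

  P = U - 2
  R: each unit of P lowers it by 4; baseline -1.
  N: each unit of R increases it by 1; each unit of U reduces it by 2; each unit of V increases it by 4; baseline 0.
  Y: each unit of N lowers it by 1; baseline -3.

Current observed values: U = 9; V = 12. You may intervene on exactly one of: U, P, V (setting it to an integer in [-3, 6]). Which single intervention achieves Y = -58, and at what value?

Intervening on U: with other inputs at their observed values, Y = 6*U - 58. Solving for -58 gives U = 0, within [-3, 6].
Intervening on P: Y = 4*P - 32. Reaching -58 requires P = -13/2, not an integer.
Intervening on V: Y = -4*V + 44. Reaching -58 requires V = 51/2, not an integer.

set U = 0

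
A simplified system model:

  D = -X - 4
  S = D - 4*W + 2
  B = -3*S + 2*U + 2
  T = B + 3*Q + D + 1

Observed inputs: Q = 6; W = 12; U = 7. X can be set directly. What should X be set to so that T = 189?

Substituting into the S equation gives S = -X - 50.
Substituting into the B equation gives B = 3*X + 166.
Substituting into the T equation gives T = 2*X + 181.
Solve 2*X + 181 = 189: X = (189 - 181) / 2 = 4.

X = 4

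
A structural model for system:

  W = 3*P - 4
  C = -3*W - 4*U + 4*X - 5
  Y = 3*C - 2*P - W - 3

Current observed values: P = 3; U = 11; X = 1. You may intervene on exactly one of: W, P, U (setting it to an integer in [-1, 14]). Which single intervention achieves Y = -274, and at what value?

set W = 13

Intervening on W: with other inputs at their observed values, Y = -10*W - 144. Solving for -274 gives W = 13, within [-1, 14].
Intervening on P: Y = -32*P - 98. Reaching -274 requires P = 11/2, not an integer.
Intervening on U: Y = -12*U - 62. Reaching -274 requires U = 53/3, not an integer.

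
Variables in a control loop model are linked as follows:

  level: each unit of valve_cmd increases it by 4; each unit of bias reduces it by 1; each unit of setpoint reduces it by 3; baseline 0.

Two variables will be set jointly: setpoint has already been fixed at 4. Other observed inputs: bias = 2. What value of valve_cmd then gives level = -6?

valve_cmd = 2

With setpoint held at 4:
Substituting into the level equation gives level = 4*valve_cmd - 14.
Solve 4*valve_cmd - 14 = -6: valve_cmd = (-6 + 14) / 4 = 2.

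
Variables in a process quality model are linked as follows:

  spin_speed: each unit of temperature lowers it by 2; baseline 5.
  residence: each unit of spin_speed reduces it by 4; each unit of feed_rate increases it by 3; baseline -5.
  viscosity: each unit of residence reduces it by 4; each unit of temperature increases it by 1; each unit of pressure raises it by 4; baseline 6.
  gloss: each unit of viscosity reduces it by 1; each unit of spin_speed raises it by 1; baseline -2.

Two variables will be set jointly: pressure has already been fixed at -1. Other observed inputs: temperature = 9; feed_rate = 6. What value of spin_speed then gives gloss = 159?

With pressure held at -1:
Intervening on spin_speed fixes its value directly, overriding its dependence on temperature.
Substituting into the residence equation gives residence = -4*spin_speed + 13.
viscosity becomes 16*spin_speed - 41.
Substituting into the gloss equation gives gloss = -15*spin_speed + 39.
Solve -15*spin_speed + 39 = 159: spin_speed = (159 - 39) / -15 = -8.

spin_speed = -8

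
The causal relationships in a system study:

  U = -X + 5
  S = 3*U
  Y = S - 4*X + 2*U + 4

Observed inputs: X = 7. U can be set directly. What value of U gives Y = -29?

Intervening on U fixes its value directly, overriding its dependence on X.
Substituting into the Y equation gives Y = 5*U - 24.
Solve 5*U - 24 = -29: U = (-29 + 24) / 5 = -1.

U = -1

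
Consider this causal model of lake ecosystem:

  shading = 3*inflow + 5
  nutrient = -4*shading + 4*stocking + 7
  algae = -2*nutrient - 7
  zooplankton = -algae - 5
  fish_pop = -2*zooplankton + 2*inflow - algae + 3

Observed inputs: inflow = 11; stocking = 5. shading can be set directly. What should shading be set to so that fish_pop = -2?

shading = 3

Intervening on shading fixes its value directly, overriding its dependence on inflow.
Substituting into the nutrient equation gives nutrient = -4*shading + 27.
Substituting into the algae equation gives algae = 8*shading - 61.
zooplankton becomes -8*shading + 56.
Substituting into the fish_pop equation gives fish_pop = 8*shading - 26.
Solve 8*shading - 26 = -2: shading = (-2 + 26) / 8 = 3.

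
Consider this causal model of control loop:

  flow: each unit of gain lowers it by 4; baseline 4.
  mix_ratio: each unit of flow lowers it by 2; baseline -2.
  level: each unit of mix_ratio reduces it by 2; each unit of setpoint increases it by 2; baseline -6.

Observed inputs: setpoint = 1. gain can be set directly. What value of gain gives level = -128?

gain = 9

Substituting into the mix_ratio equation gives mix_ratio = 8*gain - 10.
level becomes -16*gain + 16.
Solve -16*gain + 16 = -128: gain = (-128 - 16) / -16 = 9.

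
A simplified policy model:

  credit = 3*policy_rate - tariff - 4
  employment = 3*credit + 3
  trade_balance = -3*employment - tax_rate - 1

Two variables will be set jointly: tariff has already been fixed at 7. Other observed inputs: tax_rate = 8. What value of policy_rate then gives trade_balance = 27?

With tariff held at 7:
Substituting into the credit equation gives credit = 3*policy_rate - 11.
This gives employment = 9*policy_rate - 30.
Substituting into the trade_balance equation gives trade_balance = -27*policy_rate + 81.
Solve -27*policy_rate + 81 = 27: policy_rate = (27 - 81) / -27 = 2.

policy_rate = 2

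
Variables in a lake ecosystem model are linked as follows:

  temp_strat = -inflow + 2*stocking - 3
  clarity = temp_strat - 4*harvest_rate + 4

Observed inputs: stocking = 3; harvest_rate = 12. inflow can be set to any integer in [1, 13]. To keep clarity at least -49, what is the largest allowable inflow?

Substituting into the temp_strat equation gives temp_strat = -inflow + 3.
clarity becomes -inflow - 41.
Require -inflow - 41 ≥ -49, so inflow ≤ 8.
The largest integer in [1, 13] satisfying this is 8.

inflow = 8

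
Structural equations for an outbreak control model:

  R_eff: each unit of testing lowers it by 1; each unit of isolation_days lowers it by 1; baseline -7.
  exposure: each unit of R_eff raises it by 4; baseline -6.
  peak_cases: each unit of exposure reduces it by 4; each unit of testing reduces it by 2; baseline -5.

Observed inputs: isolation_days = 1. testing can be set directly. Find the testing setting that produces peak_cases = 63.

testing = -6

Substituting into the R_eff equation gives R_eff = -testing - 8.
Substituting into the exposure equation gives exposure = -4*testing - 38.
peak_cases becomes 14*testing + 147.
Solve 14*testing + 147 = 63: testing = (63 - 147) / 14 = -6.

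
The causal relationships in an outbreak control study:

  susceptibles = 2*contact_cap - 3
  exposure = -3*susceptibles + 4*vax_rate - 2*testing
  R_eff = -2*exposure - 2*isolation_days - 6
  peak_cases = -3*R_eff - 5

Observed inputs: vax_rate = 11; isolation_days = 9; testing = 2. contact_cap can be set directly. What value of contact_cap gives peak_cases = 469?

Substituting into the exposure equation gives exposure = -6*contact_cap + 49.
Substituting into the R_eff equation gives R_eff = 12*contact_cap - 122.
Substituting into the peak_cases equation gives peak_cases = -36*contact_cap + 361.
Solve -36*contact_cap + 361 = 469: contact_cap = (469 - 361) / -36 = -3.

contact_cap = -3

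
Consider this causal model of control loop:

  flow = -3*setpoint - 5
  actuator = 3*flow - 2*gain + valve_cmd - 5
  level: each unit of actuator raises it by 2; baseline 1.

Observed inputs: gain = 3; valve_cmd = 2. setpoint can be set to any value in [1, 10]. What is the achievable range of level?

-227 to -65

Substituting into the actuator equation gives actuator = -9*setpoint - 24.
Substituting into the level equation gives level = -18*setpoint - 47.
Linear in setpoint, so extremes are at the endpoints: setpoint = 1 gives level = -65; setpoint = 10 gives level = -227.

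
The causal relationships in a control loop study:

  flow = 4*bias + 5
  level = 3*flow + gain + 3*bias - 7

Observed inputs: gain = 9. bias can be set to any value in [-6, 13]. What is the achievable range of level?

-73 to 212

Substituting into the level equation gives level = 15*bias + 17.
Linear in bias, so extremes are at the endpoints: bias = -6 gives level = -73; bias = 13 gives level = 212.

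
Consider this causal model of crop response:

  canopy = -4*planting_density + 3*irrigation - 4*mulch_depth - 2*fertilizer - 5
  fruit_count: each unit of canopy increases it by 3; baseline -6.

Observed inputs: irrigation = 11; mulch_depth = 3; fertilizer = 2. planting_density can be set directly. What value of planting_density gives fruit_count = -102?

planting_density = 11

Substituting into the canopy equation gives canopy = -4*planting_density + 12.
This gives fruit_count = -12*planting_density + 30.
Solve -12*planting_density + 30 = -102: planting_density = (-102 - 30) / -12 = 11.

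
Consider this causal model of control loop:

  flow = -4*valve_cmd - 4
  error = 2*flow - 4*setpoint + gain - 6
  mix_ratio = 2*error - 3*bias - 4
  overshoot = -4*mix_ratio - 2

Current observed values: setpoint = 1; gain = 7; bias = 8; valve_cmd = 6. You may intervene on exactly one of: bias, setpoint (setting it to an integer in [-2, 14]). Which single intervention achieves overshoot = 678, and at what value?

Intervening on bias: overshoot = 12*bias + 486. Reaching 678 requires bias = 16, outside [-2, 14].
Intervening on setpoint: with other inputs at their observed values, overshoot = 32*setpoint + 550. Solving for 678 gives setpoint = 4, within [-2, 14].

set setpoint = 4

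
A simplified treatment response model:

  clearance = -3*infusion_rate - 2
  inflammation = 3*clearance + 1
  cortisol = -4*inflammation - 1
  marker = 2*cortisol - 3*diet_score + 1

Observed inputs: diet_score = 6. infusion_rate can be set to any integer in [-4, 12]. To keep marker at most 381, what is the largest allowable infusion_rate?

Substituting into the inflammation equation gives inflammation = -9*infusion_rate - 5.
cortisol becomes 36*infusion_rate + 19.
So marker = 72*infusion_rate + 21.
Require 72*infusion_rate + 21 ≤ 381, so infusion_rate ≤ 5.
The largest integer in [-4, 12] satisfying this is 5.

infusion_rate = 5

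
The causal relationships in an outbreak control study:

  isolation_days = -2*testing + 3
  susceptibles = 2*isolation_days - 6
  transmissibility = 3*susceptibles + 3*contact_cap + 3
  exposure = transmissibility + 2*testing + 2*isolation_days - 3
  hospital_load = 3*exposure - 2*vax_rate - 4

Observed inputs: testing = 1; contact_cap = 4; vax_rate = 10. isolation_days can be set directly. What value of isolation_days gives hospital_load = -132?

Intervening on isolation_days fixes its value directly, overriding its dependence on testing.
Substituting into the transmissibility equation gives transmissibility = 6*isolation_days - 3.
Substituting into the exposure equation gives exposure = 8*isolation_days - 4.
Substituting into the hospital_load equation gives hospital_load = 24*isolation_days - 36.
Solve 24*isolation_days - 36 = -132: isolation_days = (-132 + 36) / 24 = -4.

isolation_days = -4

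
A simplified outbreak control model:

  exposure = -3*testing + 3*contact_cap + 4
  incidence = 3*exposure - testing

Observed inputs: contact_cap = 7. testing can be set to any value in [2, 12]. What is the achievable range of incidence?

-45 to 55

Substituting into the exposure equation gives exposure = -3*testing + 25.
incidence becomes -10*testing + 75.
Linear in testing, so extremes are at the endpoints: testing = 2 gives incidence = 55; testing = 12 gives incidence = -45.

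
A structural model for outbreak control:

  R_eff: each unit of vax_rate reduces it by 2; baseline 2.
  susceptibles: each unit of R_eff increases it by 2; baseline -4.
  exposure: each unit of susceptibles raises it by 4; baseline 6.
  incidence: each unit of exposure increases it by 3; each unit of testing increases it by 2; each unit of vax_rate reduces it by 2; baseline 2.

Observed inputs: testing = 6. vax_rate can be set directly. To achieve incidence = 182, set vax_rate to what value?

Substituting into the susceptibles equation gives susceptibles = -4*vax_rate.
Substituting into the exposure equation gives exposure = -16*vax_rate + 6.
Substituting into the incidence equation gives incidence = -50*vax_rate + 32.
Solve -50*vax_rate + 32 = 182: vax_rate = (182 - 32) / -50 = -3.

vax_rate = -3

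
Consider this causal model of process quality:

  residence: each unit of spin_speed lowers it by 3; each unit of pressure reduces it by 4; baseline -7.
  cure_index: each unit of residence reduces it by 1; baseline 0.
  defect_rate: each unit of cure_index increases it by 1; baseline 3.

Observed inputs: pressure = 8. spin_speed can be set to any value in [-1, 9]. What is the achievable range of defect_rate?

39 to 69

Substituting into the residence equation gives residence = -3*spin_speed - 39.
This gives cure_index = 3*spin_speed + 39.
Substituting into the defect_rate equation gives defect_rate = 3*spin_speed + 42.
Linear in spin_speed, so extremes are at the endpoints: spin_speed = -1 gives defect_rate = 39; spin_speed = 9 gives defect_rate = 69.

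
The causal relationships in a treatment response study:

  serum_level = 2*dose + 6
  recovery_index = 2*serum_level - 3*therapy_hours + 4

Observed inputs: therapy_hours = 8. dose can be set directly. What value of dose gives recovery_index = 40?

dose = 12

Substituting into the recovery_index equation gives recovery_index = 4*dose - 8.
Solve 4*dose - 8 = 40: dose = (40 + 8) / 4 = 12.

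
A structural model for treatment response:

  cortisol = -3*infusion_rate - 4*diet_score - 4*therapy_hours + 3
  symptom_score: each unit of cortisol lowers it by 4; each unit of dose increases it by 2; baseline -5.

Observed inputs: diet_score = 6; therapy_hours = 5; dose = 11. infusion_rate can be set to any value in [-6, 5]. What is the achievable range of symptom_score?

Substituting into the cortisol equation gives cortisol = -3*infusion_rate - 41.
symptom_score becomes 12*infusion_rate + 181.
Linear in infusion_rate, so extremes are at the endpoints: infusion_rate = -6 gives symptom_score = 109; infusion_rate = 5 gives symptom_score = 241.

109 to 241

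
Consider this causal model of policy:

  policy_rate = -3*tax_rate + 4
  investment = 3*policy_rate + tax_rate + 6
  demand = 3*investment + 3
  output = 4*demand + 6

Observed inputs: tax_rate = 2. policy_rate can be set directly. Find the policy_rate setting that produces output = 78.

policy_rate = -1

Intervening on policy_rate fixes its value directly, overriding its dependence on tax_rate.
Substituting into the investment equation gives investment = 3*policy_rate + 8.
Substituting into the demand equation gives demand = 9*policy_rate + 27.
This gives output = 36*policy_rate + 114.
Solve 36*policy_rate + 114 = 78: policy_rate = (78 - 114) / 36 = -1.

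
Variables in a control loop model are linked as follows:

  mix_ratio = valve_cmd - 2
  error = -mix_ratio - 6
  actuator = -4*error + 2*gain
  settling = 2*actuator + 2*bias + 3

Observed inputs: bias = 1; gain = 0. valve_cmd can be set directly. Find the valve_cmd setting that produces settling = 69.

Substituting into the error equation gives error = -valve_cmd - 4.
Substituting into the actuator equation gives actuator = 4*valve_cmd + 16.
Substituting into the settling equation gives settling = 8*valve_cmd + 37.
Solve 8*valve_cmd + 37 = 69: valve_cmd = (69 - 37) / 8 = 4.

valve_cmd = 4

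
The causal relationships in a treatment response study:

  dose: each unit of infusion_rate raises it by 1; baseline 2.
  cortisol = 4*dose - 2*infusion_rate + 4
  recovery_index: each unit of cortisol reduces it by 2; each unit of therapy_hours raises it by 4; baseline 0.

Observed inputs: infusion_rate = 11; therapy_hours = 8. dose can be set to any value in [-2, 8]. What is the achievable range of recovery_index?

Intervening on dose fixes its value directly, overriding its dependence on infusion_rate.
Substituting into the cortisol equation gives cortisol = 4*dose - 18.
Substituting into the recovery_index equation gives recovery_index = -8*dose + 68.
Linear in dose, so extremes are at the endpoints: dose = -2 gives recovery_index = 84; dose = 8 gives recovery_index = 4.

4 to 84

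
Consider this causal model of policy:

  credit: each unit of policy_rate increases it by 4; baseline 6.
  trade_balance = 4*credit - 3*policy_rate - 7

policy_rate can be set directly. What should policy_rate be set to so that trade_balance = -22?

Substituting into the trade_balance equation gives trade_balance = 13*policy_rate + 17.
Solve 13*policy_rate + 17 = -22: policy_rate = (-22 - 17) / 13 = -3.

policy_rate = -3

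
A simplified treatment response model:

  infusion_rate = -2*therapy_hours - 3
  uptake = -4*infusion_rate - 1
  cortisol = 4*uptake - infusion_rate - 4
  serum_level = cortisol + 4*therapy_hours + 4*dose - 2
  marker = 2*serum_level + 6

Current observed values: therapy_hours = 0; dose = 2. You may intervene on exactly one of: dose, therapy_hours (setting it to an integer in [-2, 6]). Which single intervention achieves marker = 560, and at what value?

set therapy_hours = 6

Intervening on dose: marker = 8*dose + 88. Reaching 560 requires dose = 59, outside [-2, 6].
Intervening on therapy_hours: with other inputs at their observed values, marker = 76*therapy_hours + 104. Solving for 560 gives therapy_hours = 6, within [-2, 6].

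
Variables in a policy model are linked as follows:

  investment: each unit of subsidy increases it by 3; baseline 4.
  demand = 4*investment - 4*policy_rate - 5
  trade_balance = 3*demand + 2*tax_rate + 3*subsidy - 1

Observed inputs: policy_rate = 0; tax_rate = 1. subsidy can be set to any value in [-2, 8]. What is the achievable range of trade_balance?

Substituting into the demand equation gives demand = 12*subsidy + 11.
This gives trade_balance = 39*subsidy + 34.
Linear in subsidy, so extremes are at the endpoints: subsidy = -2 gives trade_balance = -44; subsidy = 8 gives trade_balance = 346.

-44 to 346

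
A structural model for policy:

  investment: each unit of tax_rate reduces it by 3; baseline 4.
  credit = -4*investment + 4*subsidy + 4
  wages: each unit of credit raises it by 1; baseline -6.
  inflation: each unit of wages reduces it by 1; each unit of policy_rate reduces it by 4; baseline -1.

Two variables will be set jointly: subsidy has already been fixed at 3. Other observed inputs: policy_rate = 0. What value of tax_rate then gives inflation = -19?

tax_rate = 2

With subsidy held at 3:
Substituting into the credit equation gives credit = 12*tax_rate.
Substituting into the wages equation gives wages = 12*tax_rate - 6.
inflation becomes -12*tax_rate + 5.
Solve -12*tax_rate + 5 = -19: tax_rate = (-19 - 5) / -12 = 2.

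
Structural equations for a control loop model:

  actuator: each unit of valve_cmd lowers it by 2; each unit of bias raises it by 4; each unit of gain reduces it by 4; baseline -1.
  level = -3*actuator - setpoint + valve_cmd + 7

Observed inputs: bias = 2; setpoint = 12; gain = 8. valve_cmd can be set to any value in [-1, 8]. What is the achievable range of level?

Substituting into the actuator equation gives actuator = -2*valve_cmd - 25.
level becomes 7*valve_cmd + 70.
Linear in valve_cmd, so extremes are at the endpoints: valve_cmd = -1 gives level = 63; valve_cmd = 8 gives level = 126.

63 to 126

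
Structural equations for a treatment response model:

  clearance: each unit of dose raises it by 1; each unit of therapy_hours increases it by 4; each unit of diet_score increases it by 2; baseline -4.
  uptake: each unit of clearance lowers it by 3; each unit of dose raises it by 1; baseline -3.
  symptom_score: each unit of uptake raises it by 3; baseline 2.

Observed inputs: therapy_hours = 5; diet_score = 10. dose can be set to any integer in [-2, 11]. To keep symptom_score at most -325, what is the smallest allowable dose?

dose = -1

Substituting into the clearance equation gives clearance = dose + 36.
Substituting into the uptake equation gives uptake = -2*dose - 111.
So symptom_score = -6*dose - 331.
Require -6*dose - 331 ≤ -325, so dose ≥ -1.
The smallest integer in [-2, 11] satisfying this is -1.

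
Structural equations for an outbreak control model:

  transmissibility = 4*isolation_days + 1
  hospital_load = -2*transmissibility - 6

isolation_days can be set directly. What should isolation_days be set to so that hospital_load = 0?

isolation_days = -1

Substituting into the hospital_load equation gives hospital_load = -8*isolation_days - 8.
Solve -8*isolation_days - 8 = 0: isolation_days = (0 + 8) / -8 = -1.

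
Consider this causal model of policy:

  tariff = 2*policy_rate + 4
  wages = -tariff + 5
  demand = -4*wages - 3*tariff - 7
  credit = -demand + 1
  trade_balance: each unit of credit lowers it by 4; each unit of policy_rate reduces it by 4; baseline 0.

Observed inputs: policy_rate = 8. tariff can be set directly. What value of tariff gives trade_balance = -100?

Intervening on tariff fixes its value directly, overriding its dependence on policy_rate.
Substituting into the demand equation gives demand = tariff - 27.
Substituting into the credit equation gives credit = -tariff + 28.
So trade_balance = 4*tariff - 144.
Solve 4*tariff - 144 = -100: tariff = (-100 + 144) / 4 = 11.

tariff = 11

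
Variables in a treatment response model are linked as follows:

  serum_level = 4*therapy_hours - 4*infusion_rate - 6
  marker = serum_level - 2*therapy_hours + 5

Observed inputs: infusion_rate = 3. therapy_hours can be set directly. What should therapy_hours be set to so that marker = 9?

therapy_hours = 11

Substituting into the serum_level equation gives serum_level = 4*therapy_hours - 18.
marker becomes 2*therapy_hours - 13.
Solve 2*therapy_hours - 13 = 9: therapy_hours = (9 + 13) / 2 = 11.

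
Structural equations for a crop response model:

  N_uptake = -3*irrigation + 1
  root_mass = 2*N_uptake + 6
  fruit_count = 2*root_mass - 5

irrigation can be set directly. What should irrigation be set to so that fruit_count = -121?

irrigation = 11

Substituting into the root_mass equation gives root_mass = -6*irrigation + 8.
So fruit_count = -12*irrigation + 11.
Solve -12*irrigation + 11 = -121: irrigation = (-121 - 11) / -12 = 11.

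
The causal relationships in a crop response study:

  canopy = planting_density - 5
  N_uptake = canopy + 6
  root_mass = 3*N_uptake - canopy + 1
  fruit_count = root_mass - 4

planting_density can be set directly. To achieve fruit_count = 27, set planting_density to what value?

planting_density = 11

Substituting into the N_uptake equation gives N_uptake = planting_density + 1.
This gives root_mass = 2*planting_density + 9.
So fruit_count = 2*planting_density + 5.
Solve 2*planting_density + 5 = 27: planting_density = (27 - 5) / 2 = 11.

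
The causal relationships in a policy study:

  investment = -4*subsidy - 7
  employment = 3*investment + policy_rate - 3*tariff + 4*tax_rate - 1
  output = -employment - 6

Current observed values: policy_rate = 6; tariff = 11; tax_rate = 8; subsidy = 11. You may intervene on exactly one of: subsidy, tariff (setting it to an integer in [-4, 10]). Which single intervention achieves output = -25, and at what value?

Intervening on subsidy: with other inputs at their observed values, output = 12*subsidy + 11. Solving for -25 gives subsidy = -3, within [-4, 10].
Intervening on tariff: output = 3*tariff + 110. Reaching -25 requires tariff = -45, outside [-4, 10].

set subsidy = -3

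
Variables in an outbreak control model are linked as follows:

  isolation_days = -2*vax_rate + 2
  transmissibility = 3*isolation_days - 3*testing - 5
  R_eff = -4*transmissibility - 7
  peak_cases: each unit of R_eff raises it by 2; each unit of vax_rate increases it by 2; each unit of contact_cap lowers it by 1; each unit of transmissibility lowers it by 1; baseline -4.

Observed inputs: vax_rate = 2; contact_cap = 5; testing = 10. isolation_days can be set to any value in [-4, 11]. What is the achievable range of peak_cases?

-1 to 404

Intervening on isolation_days fixes its value directly, overriding its dependence on vax_rate.
Substituting into the transmissibility equation gives transmissibility = 3*isolation_days - 35.
Substituting into the R_eff equation gives R_eff = -12*isolation_days + 133.
So peak_cases = -27*isolation_days + 296.
Linear in isolation_days, so extremes are at the endpoints: isolation_days = -4 gives peak_cases = 404; isolation_days = 11 gives peak_cases = -1.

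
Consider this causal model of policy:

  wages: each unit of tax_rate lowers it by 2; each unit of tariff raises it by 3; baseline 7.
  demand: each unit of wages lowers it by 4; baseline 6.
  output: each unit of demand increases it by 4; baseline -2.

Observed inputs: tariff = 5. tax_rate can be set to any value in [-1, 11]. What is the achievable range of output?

-362 to 22

Substituting into the wages equation gives wages = -2*tax_rate + 22.
Substituting into the demand equation gives demand = 8*tax_rate - 82.
output becomes 32*tax_rate - 330.
Linear in tax_rate, so extremes are at the endpoints: tax_rate = -1 gives output = -362; tax_rate = 11 gives output = 22.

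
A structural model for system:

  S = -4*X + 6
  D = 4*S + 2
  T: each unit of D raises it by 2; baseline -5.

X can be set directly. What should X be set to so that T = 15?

X = 1

Substituting into the D equation gives D = -16*X + 26.
T becomes -32*X + 47.
Solve -32*X + 47 = 15: X = (15 - 47) / -32 = 1.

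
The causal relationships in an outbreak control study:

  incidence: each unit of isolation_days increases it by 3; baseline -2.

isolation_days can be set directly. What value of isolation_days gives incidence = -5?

isolation_days = -1

Solve 3*isolation_days - 2 = -5: isolation_days = (-5 + 2) / 3 = -1.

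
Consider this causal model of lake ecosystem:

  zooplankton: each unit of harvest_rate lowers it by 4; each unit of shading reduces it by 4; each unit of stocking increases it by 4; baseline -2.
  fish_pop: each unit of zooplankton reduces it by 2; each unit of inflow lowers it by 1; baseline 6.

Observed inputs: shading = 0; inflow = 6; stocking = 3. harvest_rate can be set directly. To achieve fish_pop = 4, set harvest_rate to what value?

harvest_rate = 3

Substituting into the zooplankton equation gives zooplankton = -4*harvest_rate + 10.
This gives fish_pop = 8*harvest_rate - 20.
Solve 8*harvest_rate - 20 = 4: harvest_rate = (4 + 20) / 8 = 3.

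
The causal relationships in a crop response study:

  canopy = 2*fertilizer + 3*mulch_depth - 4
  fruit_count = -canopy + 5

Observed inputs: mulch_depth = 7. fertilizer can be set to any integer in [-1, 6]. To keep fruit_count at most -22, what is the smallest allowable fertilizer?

Substituting into the canopy equation gives canopy = 2*fertilizer + 17.
fruit_count becomes -2*fertilizer - 12.
Require -2*fertilizer - 12 ≤ -22, so fertilizer ≥ 5.
The smallest integer in [-1, 6] satisfying this is 5.

fertilizer = 5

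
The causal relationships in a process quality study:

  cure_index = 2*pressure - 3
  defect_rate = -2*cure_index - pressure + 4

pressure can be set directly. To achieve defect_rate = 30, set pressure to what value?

Substituting into the defect_rate equation gives defect_rate = -5*pressure + 10.
Solve -5*pressure + 10 = 30: pressure = (30 - 10) / -5 = -4.

pressure = -4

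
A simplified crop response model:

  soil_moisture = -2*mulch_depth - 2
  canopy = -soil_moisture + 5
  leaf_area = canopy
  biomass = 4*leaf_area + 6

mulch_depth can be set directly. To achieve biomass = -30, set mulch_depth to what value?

mulch_depth = -8

Substituting into the canopy equation gives canopy = 2*mulch_depth + 7.
Substituting into the leaf_area equation gives leaf_area = 2*mulch_depth + 7.
Substituting into the biomass equation gives biomass = 8*mulch_depth + 34.
Solve 8*mulch_depth + 34 = -30: mulch_depth = (-30 - 34) / 8 = -8.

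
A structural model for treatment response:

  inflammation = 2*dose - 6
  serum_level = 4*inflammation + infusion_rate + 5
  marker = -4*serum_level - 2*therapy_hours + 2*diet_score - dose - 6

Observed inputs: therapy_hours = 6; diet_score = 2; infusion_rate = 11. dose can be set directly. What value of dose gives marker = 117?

dose = -3

Substituting into the serum_level equation gives serum_level = 8*dose - 8.
So marker = -33*dose + 18.
Solve -33*dose + 18 = 117: dose = (117 - 18) / -33 = -3.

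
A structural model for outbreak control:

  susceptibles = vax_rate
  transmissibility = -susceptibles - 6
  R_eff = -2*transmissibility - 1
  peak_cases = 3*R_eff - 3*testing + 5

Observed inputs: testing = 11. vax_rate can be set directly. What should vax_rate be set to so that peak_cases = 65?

vax_rate = 10

Substituting into the transmissibility equation gives transmissibility = -vax_rate - 6.
So R_eff = 2*vax_rate + 11.
This gives peak_cases = 6*vax_rate + 5.
Solve 6*vax_rate + 5 = 65: vax_rate = (65 - 5) / 6 = 10.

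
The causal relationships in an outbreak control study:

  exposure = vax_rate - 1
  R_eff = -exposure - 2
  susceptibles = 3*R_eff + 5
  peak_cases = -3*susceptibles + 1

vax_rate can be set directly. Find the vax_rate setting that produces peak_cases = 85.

vax_rate = 10

Substituting into the R_eff equation gives R_eff = -vax_rate - 1.
Substituting into the susceptibles equation gives susceptibles = -3*vax_rate + 2.
This gives peak_cases = 9*vax_rate - 5.
Solve 9*vax_rate - 5 = 85: vax_rate = (85 + 5) / 9 = 10.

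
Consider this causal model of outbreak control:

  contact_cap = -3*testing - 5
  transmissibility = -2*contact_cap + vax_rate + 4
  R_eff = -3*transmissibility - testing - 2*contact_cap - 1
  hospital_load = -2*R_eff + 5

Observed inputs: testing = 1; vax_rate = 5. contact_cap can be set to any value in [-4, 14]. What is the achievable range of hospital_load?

Intervening on contact_cap fixes its value directly, overriding its dependence on testing.
Substituting into the transmissibility equation gives transmissibility = -2*contact_cap + 9.
Substituting into the R_eff equation gives R_eff = 4*contact_cap - 29.
This gives hospital_load = -8*contact_cap + 63.
Linear in contact_cap, so extremes are at the endpoints: contact_cap = -4 gives hospital_load = 95; contact_cap = 14 gives hospital_load = -49.

-49 to 95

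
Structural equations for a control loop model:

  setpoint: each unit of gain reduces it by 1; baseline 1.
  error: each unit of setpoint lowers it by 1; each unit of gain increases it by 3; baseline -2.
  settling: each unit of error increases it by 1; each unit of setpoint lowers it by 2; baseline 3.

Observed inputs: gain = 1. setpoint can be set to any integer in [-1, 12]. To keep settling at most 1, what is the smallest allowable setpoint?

setpoint = 1

Intervening on setpoint fixes its value directly, overriding its dependence on gain.
Substituting into the error equation gives error = -setpoint + 1.
This gives settling = -3*setpoint + 4.
Require -3*setpoint + 4 ≤ 1, so setpoint ≥ 1.
The smallest integer in [-1, 12] satisfying this is 1.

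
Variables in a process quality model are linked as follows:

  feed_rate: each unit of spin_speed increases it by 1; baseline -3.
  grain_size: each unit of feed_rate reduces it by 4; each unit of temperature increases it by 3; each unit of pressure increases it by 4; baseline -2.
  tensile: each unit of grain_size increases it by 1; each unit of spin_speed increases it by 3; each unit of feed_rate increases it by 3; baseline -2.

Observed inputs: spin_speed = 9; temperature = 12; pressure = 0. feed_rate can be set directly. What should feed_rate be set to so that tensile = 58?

Intervening on feed_rate fixes its value directly, overriding its dependence on spin_speed.
Substituting into the grain_size equation gives grain_size = -4*feed_rate + 34.
This gives tensile = -feed_rate + 59.
Solve -feed_rate + 59 = 58: feed_rate = (58 - 59) / -1 = 1.

feed_rate = 1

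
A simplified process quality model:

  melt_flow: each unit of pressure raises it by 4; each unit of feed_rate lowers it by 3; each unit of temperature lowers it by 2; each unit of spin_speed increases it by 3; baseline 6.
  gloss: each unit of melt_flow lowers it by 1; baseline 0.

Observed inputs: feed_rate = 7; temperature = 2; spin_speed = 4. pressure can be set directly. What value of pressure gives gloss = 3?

Substituting into the melt_flow equation gives melt_flow = 4*pressure - 7.
So gloss = -4*pressure + 7.
Solve -4*pressure + 7 = 3: pressure = (3 - 7) / -4 = 1.

pressure = 1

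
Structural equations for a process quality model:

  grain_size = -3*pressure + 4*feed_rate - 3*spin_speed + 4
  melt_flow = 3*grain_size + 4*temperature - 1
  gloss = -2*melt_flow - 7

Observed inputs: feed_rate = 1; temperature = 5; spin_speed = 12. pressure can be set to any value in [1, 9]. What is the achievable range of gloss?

Substituting into the grain_size equation gives grain_size = -3*pressure - 28.
So melt_flow = -9*pressure - 65.
Substituting into the gloss equation gives gloss = 18*pressure + 123.
Linear in pressure, so extremes are at the endpoints: pressure = 1 gives gloss = 141; pressure = 9 gives gloss = 285.

141 to 285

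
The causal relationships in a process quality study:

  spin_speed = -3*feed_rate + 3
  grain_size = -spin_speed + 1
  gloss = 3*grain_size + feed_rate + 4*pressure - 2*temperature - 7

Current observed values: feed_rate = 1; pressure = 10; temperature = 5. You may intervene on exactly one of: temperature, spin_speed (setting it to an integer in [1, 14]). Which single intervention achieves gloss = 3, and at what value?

Intervening on temperature: gloss = -2*temperature + 37. Reaching 3 requires temperature = 17, outside [1, 14].
Intervening on spin_speed: with other inputs at their observed values, gloss = -3*spin_speed + 27. Solving for 3 gives spin_speed = 8, within [1, 14].

set spin_speed = 8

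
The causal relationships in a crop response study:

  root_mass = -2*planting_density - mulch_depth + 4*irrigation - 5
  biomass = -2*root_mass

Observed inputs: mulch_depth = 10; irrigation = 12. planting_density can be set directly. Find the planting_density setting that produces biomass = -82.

planting_density = -4

Substituting into the root_mass equation gives root_mass = -2*planting_density + 33.
Substituting into the biomass equation gives biomass = 4*planting_density - 66.
Solve 4*planting_density - 66 = -82: planting_density = (-82 + 66) / 4 = -4.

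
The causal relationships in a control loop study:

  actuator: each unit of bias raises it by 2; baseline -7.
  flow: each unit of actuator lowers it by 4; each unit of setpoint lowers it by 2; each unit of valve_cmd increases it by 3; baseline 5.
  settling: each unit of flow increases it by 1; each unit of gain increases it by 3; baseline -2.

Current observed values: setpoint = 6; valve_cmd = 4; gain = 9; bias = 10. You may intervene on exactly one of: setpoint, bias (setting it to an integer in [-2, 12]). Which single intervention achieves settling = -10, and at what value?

set setpoint = 0

Intervening on setpoint: with other inputs at their observed values, settling = -2*setpoint - 10. Solving for -10 gives setpoint = 0, within [-2, 12].
Intervening on bias: settling = -8*bias + 58. Reaching -10 requires bias = 17/2, not an integer.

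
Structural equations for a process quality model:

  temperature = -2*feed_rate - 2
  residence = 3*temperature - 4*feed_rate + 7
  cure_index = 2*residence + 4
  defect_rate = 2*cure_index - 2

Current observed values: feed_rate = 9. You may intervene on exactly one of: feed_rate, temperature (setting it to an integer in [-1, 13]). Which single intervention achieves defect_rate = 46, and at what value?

set temperature = 13

Intervening on feed_rate: defect_rate = -40*feed_rate + 10. Reaching 46 requires feed_rate = -9/10, not an integer.
Intervening on temperature: with other inputs at their observed values, defect_rate = 12*temperature - 110. Solving for 46 gives temperature = 13, within [-1, 13].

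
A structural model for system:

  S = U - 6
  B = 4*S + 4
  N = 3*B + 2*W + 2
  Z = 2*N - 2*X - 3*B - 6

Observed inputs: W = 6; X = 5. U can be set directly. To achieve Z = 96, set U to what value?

Substituting into the B equation gives B = 4*U - 20.
So N = 12*U - 46.
So Z = 12*U - 48.
Solve 12*U - 48 = 96: U = (96 + 48) / 12 = 12.

U = 12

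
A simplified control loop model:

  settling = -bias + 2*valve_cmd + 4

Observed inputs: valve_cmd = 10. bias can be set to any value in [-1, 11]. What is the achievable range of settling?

Substituting into the settling equation gives settling = -bias + 24.
Linear in bias, so extremes are at the endpoints: bias = -1 gives settling = 25; bias = 11 gives settling = 13.

13 to 25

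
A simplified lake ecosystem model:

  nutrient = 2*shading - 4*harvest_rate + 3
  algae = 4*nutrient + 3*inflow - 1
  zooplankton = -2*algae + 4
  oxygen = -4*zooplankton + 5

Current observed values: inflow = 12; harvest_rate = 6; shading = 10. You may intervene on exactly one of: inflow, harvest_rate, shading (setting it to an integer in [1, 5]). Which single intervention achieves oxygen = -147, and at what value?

set shading = 4

Intervening on inflow: oxygen = 24*inflow - 51. Reaching -147 requires inflow = -4, outside [1, 5].
Intervening on harvest_rate: oxygen = -128*harvest_rate + 1005. Reaching -147 requires harvest_rate = 9, outside [1, 5].
Intervening on shading: with other inputs at their observed values, oxygen = 64*shading - 403. Solving for -147 gives shading = 4, within [1, 5].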